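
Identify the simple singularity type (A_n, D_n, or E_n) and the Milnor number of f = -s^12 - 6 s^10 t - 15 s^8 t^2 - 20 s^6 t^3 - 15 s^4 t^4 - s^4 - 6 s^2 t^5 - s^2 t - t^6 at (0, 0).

The Hessian of f at 0 has rank 0. Corank 2; j^3 = -s^2*t has shape L^2 M (L != M), so D-series; mu = 7 gives D_7.

Type D_7, Milnor number mu = 7.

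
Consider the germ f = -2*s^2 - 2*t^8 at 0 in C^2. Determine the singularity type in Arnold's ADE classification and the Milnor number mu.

The Hessian of f at 0 has rank 1. Corank 1: A-series; mu = 7 gives A_7.

Type A_{7}, Milnor number mu = 7.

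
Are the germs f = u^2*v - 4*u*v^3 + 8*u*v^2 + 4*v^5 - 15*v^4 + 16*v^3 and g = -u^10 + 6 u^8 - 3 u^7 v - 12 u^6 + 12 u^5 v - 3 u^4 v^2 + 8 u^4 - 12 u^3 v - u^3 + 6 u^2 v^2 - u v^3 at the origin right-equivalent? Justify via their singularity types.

No.

The Hessian of f at 0 is [[0, 0], [0, 0]] with rank 0, so corank 2. A Groebner basis of the Jacobian ideal J(f) in C{u,v} is {u*v^2 + 2*u*v + 8*v^2, -u*v/2 + v^3 - 2*v^2, u^2 + 10*u*v + 24*v^2}; counting standard monomials gives mu = 5. Corank 2; j^3 = v*(u + 4*v)^2 has shape L^2 M (L != M), so D-series; mu = 5 gives D_5. The Hessian of g at 0 is [[0, 0], [0, 0]] with rank 0, so corank 2. A Groebner basis of the Jacobian ideal J(g) in C{u,v} is {3*u^2/4 + v^4 + v^3/4, u^3, u^2*v - u^2/4 - v^3/12, -u^2 + u*v^2 - v^3/3}; counting standard monomials gives mu = 7. Corank 2; j^3 = -u^3 is a perfect cube, so E-series; the 4-jet and mu = 7 give E_7. f is D_5 but g is E_7, hence not right-equivalent.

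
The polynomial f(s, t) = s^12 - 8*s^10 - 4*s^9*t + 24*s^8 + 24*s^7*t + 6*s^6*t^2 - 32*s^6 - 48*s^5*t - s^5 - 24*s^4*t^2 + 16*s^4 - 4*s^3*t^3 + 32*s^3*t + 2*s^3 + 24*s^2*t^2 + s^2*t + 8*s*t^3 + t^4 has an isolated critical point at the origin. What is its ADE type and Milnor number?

The Hessian of f at 0 is [[0, 0], [0, 0]] with rank 0, so corank 2. A Groebner basis of the Jacobian ideal J(f) in C{s,t} is {s*t^2, -s*t/8 + t^3, s^2 + s*t/2}; counting standard monomials gives mu = 5. Corank 2; j^3 = s^2*(2*s + t) has shape L^2 M (L != M), so D-series; mu = 5 gives D_5.

Type D5, Milnor number mu = 5.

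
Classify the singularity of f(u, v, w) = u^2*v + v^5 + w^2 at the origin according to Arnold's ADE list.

D_{6}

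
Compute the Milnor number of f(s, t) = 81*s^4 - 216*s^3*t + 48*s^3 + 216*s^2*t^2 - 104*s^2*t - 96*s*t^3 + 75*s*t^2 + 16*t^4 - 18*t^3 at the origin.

5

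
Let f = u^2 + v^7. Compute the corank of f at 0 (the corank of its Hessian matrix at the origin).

Hessian at 0 has rank 1.

1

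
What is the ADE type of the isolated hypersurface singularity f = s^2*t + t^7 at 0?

D_{8}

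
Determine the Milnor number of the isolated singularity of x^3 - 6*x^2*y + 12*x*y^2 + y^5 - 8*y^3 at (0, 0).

8

The Hessian of f at 0 is [[0, 0], [0, 0]] with rank 0, so corank 2. A Groebner basis of the Jacobian ideal J(f) in C{x,y} is {y^4, x^2 - 4*x*y + 4*y^2}; counting standard monomials gives mu = 8. Corank 2; j^3 = (x - 2*y)^3 is a perfect cube, so E-series; the 5-jet and mu = 8 give E_8.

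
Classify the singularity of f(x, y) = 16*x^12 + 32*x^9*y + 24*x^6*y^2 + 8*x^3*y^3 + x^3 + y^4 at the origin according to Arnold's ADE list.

The Hessian of f at 0 is [[0, 0], [0, 0]] with rank 0, so corank 2. A Groebner basis of the Jacobian ideal J(f) in C{x,y} is {y^3, x^2}; counting standard monomials gives mu = 6. Corank 2; j^3 = x^3 is a perfect cube, so E-series; the 4-jet and mu = 6 give E_6.

E6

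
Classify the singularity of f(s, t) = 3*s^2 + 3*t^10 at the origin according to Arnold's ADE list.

The Hessian of f at 0 has rank 1. Corank 1: A-series; mu = 9 gives A_9.

A_{9}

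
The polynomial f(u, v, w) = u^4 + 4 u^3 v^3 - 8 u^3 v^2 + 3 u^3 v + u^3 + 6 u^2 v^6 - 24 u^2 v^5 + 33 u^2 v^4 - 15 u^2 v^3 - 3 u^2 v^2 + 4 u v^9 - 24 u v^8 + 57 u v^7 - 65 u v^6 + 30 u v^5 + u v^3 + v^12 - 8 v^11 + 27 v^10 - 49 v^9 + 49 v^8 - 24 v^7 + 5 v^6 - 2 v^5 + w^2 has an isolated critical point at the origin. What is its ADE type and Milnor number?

The Hessian of f at 0 is [[0, 0, 0], [0, 0, 0], [0, 0, 2]] with rank 1, so corank 2. A Groebner basis of the Jacobian ideal J(f) in C{u,v,w} is {-3*u^2/19 + v^4 - v^3/19, u^3, u^2*v + u^2/19 + v^3/57, -8*u^2/19 + u*v^2 - 8*v^3/57, w}; counting standard monomials gives mu = 7. Corank 2; j^3 = u^3 is a perfect cube, so E-series; the 4-jet and mu = 7 give E_7.

Type E7, Milnor number mu = 7.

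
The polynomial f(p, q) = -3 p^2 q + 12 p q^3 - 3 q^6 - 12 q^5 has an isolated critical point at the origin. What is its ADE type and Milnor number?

Type D_{7}, Milnor number mu = 7.

The Hessian of f at 0 is [[0, 0], [0, 0]] with rank 0, so corank 2. A Groebner basis of the Jacobian ideal J(f) in C{p,q} is {p^3, p^2*q + 2*p^2/3 - 4*p*q^2/3, -p*q/2 + q^3}; counting standard monomials gives mu = 7. Corank 2; j^3 = -3*p^2*q has shape L^2 M (L != M), so D-series; mu = 7 gives D_7.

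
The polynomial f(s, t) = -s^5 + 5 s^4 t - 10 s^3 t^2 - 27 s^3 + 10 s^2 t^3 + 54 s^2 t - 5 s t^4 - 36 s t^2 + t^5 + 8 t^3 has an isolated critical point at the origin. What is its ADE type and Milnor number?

The Hessian of f at 0 has rank 0. Corank 2; j^3 = -(3*s - 2*t)^3 is a perfect cube, so E-series; the 5-jet and mu = 8 give E_8.

Type E_{8}, Milnor number mu = 8.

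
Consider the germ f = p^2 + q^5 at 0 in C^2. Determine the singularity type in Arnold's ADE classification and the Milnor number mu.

The Hessian of f at 0 is [[2, 0], [0, 0]] with rank 1, so corank 1. A Groebner basis of the Jacobian ideal J(f) in C{p,q} is {q^4, p}; counting standard monomials gives mu = 4. Corank 1: A-series; mu = 4 gives A_4.

Type A_4, Milnor number mu = 4.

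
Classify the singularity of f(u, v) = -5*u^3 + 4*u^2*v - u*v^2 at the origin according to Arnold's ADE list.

D_4

The Hessian of f at 0 has rank 0. Corank 2; j^3 = -u*(5*u^2 - 4*u*v + v^2) splits into three distinct lines over C (the quadratic factor has nonzero discriminant), so D_4.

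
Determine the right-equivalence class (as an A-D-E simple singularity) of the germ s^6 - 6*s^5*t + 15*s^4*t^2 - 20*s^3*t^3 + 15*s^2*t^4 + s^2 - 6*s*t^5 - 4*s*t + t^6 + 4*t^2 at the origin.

The Hessian of f at 0 has rank 1. Corank 1: A-series; mu = 5 gives A_5.

A5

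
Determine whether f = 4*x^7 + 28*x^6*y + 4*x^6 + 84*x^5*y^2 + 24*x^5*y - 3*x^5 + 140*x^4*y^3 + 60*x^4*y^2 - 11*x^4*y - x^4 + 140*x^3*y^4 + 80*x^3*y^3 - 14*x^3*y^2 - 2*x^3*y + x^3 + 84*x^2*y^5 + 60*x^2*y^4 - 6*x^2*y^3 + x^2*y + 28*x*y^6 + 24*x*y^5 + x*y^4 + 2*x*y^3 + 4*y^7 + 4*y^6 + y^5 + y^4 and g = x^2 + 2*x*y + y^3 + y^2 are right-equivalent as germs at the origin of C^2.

No.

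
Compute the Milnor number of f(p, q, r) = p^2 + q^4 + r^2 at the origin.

The Hessian of f at 0 is [[2, 0, 0], [0, 0, 0], [0, 0, 2]] with rank 2, so corank 1. A Groebner basis of the Jacobian ideal J(f) in C{p,q,r} is {q^3, p, r}; counting standard monomials gives mu = 3. Corank 1: A-series; mu = 3 gives A_3.

3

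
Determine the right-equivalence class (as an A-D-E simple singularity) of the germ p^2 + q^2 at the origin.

The Hessian of f at 0 has rank 2. Corank 0: nondegenerate Morse point, so A_1.

A1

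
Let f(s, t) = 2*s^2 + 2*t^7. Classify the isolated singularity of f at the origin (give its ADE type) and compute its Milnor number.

The Hessian of f at 0 has rank 1. Corank 1: A-series; mu = 6 gives A_6.

Type A_6, Milnor number mu = 6.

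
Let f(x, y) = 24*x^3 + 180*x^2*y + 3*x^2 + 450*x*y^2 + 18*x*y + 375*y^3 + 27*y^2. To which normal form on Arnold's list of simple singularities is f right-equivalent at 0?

A_2

The Hessian of f at 0 has rank 1. Corank 1: A-series; mu = 2 gives A_2.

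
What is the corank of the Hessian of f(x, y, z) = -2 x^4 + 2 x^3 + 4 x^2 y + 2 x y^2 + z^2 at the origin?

Hessian at 0 has rank 1.

2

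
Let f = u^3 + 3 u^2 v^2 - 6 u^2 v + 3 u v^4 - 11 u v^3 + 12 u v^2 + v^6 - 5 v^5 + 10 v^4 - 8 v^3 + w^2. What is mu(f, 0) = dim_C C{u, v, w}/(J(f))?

7

The Hessian of f at 0 has rank 1. Corank 2; j^3 = (u - 2*v)^3 is a perfect cube, so E-series; the 4-jet and mu = 7 give E_7.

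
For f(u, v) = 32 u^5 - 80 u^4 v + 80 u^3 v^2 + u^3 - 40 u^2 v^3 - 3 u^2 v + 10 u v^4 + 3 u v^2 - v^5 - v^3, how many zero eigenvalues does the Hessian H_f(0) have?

2

Hessian at 0 has rank 0.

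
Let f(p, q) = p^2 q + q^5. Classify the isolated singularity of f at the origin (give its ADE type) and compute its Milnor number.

The Hessian of f at 0 has rank 0. Corank 2; j^3 = p^2*q has shape L^2 M (L != M), so D-series; mu = 6 gives D_6.

Type D6, Milnor number mu = 6.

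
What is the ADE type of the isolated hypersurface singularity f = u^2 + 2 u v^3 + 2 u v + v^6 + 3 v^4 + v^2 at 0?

A3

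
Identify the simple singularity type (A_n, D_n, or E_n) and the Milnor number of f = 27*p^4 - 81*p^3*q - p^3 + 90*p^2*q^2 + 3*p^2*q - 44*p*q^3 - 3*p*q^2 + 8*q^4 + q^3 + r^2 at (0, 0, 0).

The Hessian of f at 0 has rank 1. Corank 2; j^3 = -(p - q)^3 is a perfect cube, so E-series; the 4-jet and mu = 7 give E_7.

Type E_7, Milnor number mu = 7.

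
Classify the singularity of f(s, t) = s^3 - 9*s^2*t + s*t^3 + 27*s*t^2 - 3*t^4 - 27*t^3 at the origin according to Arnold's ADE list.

The Hessian of f at 0 has rank 0. Corank 2; j^3 = (s - 3*t)^3 is a perfect cube, so E-series; the 4-jet and mu = 7 give E_7.

E_7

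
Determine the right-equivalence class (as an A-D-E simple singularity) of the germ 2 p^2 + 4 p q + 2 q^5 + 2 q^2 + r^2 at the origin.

The Hessian of f at 0 has rank 2. Corank 1: A-series; mu = 4 gives A_4.

A4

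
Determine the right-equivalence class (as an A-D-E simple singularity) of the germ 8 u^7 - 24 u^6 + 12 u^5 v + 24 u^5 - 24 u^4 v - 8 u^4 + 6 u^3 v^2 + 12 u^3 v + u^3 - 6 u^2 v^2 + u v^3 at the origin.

The Hessian of f at 0 has rank 0. Corank 2; j^3 = u^3 is a perfect cube, so E-series; the 4-jet and mu = 7 give E_7.

E_{7}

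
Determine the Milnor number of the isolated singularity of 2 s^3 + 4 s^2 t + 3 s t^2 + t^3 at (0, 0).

The Hessian of f at 0 has rank 0. Corank 2; j^3 = (s + t)*(2*s^2 + 2*s*t + t^2) splits into three distinct lines over C (the quadratic factor has nonzero discriminant), so D_4.

4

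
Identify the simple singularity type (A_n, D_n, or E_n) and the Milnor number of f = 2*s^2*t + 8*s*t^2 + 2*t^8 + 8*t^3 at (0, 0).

The Hessian of f at 0 is [[0, 0], [0, 0]] with rank 0, so corank 2. A Groebner basis of the Jacobian ideal J(f) in C{s,t} is {s^2/8 + t^7 - t^2/2, s^3 + 8*t^3, s*t + 2*t^2}; counting standard monomials gives mu = 9. Corank 2; j^3 = 2*t*(s + 2*t)^2 has shape L^2 M (L != M), so D-series; mu = 9 gives D_9.

Type D_{9}, Milnor number mu = 9.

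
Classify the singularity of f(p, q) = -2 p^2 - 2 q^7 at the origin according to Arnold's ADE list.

A_{6}

The Hessian of f at 0 is [[-4, 0], [0, 0]] with rank 1, so corank 1. A Groebner basis of the Jacobian ideal J(f) in C{p,q} is {q^6, p}; counting standard monomials gives mu = 6. Corank 1: A-series; mu = 6 gives A_6.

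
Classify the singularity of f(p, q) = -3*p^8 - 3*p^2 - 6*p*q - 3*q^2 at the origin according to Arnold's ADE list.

A_{7}

The Hessian of f at 0 is [[-6, -6], [-6, -6]] with rank 1, so corank 1. A Groebner basis of the Jacobian ideal J(f) in C{p,q} is {q^7, p + q}; counting standard monomials gives mu = 7. Corank 1: A-series; mu = 7 gives A_7.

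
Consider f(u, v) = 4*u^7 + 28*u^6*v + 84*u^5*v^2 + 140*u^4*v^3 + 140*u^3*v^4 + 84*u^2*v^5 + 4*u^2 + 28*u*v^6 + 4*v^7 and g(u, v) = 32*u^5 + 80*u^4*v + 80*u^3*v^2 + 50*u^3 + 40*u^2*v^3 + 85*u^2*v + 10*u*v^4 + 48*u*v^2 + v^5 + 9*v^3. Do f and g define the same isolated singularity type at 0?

No.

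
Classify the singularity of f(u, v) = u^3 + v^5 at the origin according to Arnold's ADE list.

E_8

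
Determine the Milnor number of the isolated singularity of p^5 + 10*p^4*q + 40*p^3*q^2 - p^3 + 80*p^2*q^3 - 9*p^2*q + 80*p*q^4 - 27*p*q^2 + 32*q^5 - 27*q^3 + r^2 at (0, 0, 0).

8

The Hessian of f at 0 has rank 1. Corank 2; j^3 = -(p + 3*q)^3 is a perfect cube, so E-series; the 5-jet and mu = 8 give E_8.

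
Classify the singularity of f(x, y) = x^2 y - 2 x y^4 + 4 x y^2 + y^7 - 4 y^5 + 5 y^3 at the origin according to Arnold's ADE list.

The Hessian of f at 0 has rank 0. Corank 2; j^3 = y*(x^2 + 4*x*y + 5*y^2) splits into three distinct lines over C (the quadratic factor has nonzero discriminant), so D_4.

D_4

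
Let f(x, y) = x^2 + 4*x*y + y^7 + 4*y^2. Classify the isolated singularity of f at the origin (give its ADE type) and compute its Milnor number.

Type A6, Milnor number mu = 6.

The Hessian of f at 0 is [[2, 4], [4, 8]] with rank 1, so corank 1. A Groebner basis of the Jacobian ideal J(f) in C{x,y} is {y^6, x + 2*y}; counting standard monomials gives mu = 6. Corank 1: A-series; mu = 6 gives A_6.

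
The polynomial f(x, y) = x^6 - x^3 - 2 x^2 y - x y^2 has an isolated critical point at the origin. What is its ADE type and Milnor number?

Type D7, Milnor number mu = 7.

The Hessian of f at 0 has rank 0. Corank 2; j^3 = -x*(x + y)^2 has shape L^2 M (L != M), so D-series; mu = 7 gives D_7.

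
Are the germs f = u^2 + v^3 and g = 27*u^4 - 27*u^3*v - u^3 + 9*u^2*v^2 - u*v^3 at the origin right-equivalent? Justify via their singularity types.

No.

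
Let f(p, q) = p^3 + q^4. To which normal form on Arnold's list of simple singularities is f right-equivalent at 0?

E6

The Hessian of f at 0 has rank 0. Corank 2; j^3 = p^3 is a perfect cube, so E-series; the 4-jet and mu = 6 give E_6.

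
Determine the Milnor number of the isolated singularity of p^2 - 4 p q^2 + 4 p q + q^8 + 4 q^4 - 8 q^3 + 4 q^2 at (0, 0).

The Hessian of f at 0 has rank 1. Corank 1: A-series; mu = 7 gives A_7.

7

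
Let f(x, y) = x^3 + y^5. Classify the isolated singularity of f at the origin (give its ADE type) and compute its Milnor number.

Type E_{8}, Milnor number mu = 8.

The Hessian of f at 0 has rank 0. Corank 2; j^3 = x^3 is a perfect cube, so E-series; the 5-jet and mu = 8 give E_8.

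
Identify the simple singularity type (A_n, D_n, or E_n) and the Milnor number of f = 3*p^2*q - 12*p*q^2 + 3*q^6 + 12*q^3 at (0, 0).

Type D7, Milnor number mu = 7.

The Hessian of f at 0 is [[0, 0], [0, 0]] with rank 0, so corank 2. A Groebner basis of the Jacobian ideal J(f) in C{p,q} is {p^2/6 + q^5 - 2*q^2/3, p^3 - 8*q^3, p*q - 2*q^2}; counting standard monomials gives mu = 7. Corank 2; j^3 = 3*q*(p - 2*q)^2 has shape L^2 M (L != M), so D-series; mu = 7 gives D_7.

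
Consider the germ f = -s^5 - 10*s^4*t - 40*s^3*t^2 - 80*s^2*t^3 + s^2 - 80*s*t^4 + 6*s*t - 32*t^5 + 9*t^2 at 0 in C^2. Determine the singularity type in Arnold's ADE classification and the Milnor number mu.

The Hessian of f at 0 is [[2, 6], [6, 18]] with rank 1, so corank 1. A Groebner basis of the Jacobian ideal J(f) in C{s,t} is {t^4, s + 3*t}; counting standard monomials gives mu = 4. Corank 1: A-series; mu = 4 gives A_4.

Type A_4, Milnor number mu = 4.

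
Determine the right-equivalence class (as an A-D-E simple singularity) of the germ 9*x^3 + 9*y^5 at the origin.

The Hessian of f at 0 is [[0, 0], [0, 0]] with rank 0, so corank 2. A Groebner basis of the Jacobian ideal J(f) in C{x,y} is {y^4, x^2}; counting standard monomials gives mu = 8. Corank 2; j^3 = 9*x^3 is a perfect cube, so E-series; the 5-jet and mu = 8 give E_8.

E8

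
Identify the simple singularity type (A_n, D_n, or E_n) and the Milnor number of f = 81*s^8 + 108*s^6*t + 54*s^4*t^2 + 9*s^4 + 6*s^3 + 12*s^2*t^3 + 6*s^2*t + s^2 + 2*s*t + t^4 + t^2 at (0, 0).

The Hessian of f at 0 is [[2, 2], [2, 2]] with rank 1, so corank 1. A Groebner basis of the Jacobian ideal J(f) in C{s,t} is {s^2 + s/3 + t/3, s*t - s/3 - t/3, s/3 + t^2 + t/3}; counting standard monomials gives mu = 3. Corank 1: A-series; mu = 3 gives A_3.

Type A_3, Milnor number mu = 3.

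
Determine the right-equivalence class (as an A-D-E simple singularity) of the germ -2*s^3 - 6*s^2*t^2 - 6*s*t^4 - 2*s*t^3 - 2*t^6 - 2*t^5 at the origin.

E_{7}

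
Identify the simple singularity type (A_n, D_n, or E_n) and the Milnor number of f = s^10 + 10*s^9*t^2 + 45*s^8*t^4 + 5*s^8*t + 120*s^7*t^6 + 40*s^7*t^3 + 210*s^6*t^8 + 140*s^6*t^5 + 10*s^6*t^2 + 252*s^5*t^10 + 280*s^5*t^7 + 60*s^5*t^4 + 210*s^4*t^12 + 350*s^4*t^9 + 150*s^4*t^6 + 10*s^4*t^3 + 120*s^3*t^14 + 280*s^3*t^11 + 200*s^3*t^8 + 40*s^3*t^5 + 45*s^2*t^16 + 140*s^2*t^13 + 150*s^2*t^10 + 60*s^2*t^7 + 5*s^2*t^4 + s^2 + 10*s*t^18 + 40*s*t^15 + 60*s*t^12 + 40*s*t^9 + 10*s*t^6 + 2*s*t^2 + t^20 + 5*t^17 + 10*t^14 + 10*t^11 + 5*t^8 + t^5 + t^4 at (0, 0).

Type A_4, Milnor number mu = 4.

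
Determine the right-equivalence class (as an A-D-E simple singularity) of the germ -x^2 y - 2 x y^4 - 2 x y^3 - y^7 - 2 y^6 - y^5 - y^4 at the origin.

The Hessian of f at 0 has rank 0. Corank 2; j^3 = -x^2*y has shape L^2 M (L != M), so D-series; mu = 5 gives D_5.

D_{5}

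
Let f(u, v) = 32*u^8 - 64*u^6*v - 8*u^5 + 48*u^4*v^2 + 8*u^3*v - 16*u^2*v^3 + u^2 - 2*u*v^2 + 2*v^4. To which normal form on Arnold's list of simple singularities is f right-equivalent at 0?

The Hessian of f at 0 is [[2, 0], [0, 0]] with rank 1, so corank 1. A Groebner basis of the Jacobian ideal J(f) in C{u,v} is {u^2, u*v, -u + v^2}; counting standard monomials gives mu = 3. Corank 1: A-series; mu = 3 gives A_3.

A3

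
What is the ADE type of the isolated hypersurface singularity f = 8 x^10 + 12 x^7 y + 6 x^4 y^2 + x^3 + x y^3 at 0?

E7

The Hessian of f at 0 is [[0, 0], [0, 0]] with rank 0, so corank 2. A Groebner basis of the Jacobian ideal J(f) in C{x,y} is {x^3, x*y^2, 3*x^2 + y^3}; counting standard monomials gives mu = 7. Corank 2; j^3 = x^3 is a perfect cube, so E-series; the 4-jet and mu = 7 give E_7.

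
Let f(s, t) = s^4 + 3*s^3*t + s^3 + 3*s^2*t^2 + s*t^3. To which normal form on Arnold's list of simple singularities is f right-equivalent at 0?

The Hessian of f at 0 has rank 0. Corank 2; j^3 = s^3 is a perfect cube, so E-series; the 4-jet and mu = 7 give E_7.

E_7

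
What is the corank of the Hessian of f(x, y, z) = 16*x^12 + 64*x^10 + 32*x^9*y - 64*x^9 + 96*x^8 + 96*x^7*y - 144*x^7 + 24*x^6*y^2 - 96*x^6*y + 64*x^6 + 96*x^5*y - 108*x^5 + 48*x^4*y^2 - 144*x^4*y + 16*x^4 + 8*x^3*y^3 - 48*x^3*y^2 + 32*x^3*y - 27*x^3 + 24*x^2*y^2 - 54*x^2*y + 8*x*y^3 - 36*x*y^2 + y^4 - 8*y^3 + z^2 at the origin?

2

The Hessian at 0 is [[0, 0, 0], [0, 0, 0], [0, 0, 2]] of rank 1; hence corank 2.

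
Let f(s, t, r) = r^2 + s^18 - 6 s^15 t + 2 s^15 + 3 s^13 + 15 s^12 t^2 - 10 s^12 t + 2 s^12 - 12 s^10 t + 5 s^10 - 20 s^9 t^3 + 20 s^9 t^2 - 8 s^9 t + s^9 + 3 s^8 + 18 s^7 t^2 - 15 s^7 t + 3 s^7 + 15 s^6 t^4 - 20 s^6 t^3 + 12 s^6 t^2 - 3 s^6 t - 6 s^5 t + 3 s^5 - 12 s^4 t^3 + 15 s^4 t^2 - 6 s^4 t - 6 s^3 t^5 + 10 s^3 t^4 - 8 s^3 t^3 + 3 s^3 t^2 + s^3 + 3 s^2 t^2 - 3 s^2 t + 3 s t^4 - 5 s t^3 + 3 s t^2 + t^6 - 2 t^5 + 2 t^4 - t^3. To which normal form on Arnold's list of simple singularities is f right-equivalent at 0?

The Hessian of f at 0 has rank 1. Corank 2; j^3 = (s - t)^3 is a perfect cube, so E-series; the 4-jet and mu = 7 give E_7.

E_{7}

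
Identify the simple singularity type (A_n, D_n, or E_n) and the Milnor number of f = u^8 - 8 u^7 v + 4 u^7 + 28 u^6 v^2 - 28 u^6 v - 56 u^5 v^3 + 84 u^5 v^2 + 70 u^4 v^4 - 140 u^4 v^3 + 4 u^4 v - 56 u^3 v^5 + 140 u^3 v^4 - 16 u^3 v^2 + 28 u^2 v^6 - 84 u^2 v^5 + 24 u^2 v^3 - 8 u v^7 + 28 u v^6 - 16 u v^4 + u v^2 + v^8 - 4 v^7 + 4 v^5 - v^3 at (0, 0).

Type D9, Milnor number mu = 9.

The Hessian of f at 0 is [[0, 0], [0, 0]] with rank 0, so corank 2. A Groebner basis of the Jacobian ideal J(f) in C{u,v} is {u^4 + 4*u*v^2 + u*v/2 + 3*v^2/2, u^3*v + u*v^2 + v^2/2, u^2*v^2, v^3}; counting standard monomials gives mu = 9. Corank 2; j^3 = v^2*(u - v) has shape L^2 M (L != M), so D-series; mu = 9 gives D_9.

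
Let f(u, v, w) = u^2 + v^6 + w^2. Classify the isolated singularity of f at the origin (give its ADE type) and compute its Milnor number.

The Hessian of f at 0 has rank 2. Corank 1: A-series; mu = 5 gives A_5.

Type A5, Milnor number mu = 5.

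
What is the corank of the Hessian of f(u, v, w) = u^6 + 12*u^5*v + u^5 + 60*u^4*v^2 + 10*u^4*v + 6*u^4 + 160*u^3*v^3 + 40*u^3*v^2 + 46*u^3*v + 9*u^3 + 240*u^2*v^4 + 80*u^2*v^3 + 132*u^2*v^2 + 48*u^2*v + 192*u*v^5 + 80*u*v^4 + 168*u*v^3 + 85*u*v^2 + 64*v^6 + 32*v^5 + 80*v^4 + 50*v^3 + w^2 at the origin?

2

Hessian at 0 has rank 1.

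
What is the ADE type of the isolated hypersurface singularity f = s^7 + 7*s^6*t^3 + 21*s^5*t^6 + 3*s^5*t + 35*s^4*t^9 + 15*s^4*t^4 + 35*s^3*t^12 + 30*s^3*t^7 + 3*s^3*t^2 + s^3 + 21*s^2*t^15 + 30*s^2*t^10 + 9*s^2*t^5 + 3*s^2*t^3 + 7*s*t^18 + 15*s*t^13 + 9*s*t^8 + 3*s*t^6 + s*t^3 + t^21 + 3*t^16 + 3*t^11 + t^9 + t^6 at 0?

E7

The Hessian of f at 0 is [[0, 0], [0, 0]] with rank 0, so corank 2. A Groebner basis of the Jacobian ideal J(f) in C{s,t} is {s^3, s*t^2, 3*s^2 + t^3}; counting standard monomials gives mu = 7. Corank 2; j^3 = s^3 is a perfect cube, so E-series; the 4-jet and mu = 7 give E_7.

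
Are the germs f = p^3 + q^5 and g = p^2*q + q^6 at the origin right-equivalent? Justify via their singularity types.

No.

The Hessian of f at 0 has rank 0. Corank 2; j^3 = p^3 is a perfect cube, so E-series; the 5-jet and mu = 8 give E_8. The Hessian of g at 0 has rank 0. Corank 2; j^3 = p^2*q has shape L^2 M (L != M), so D-series; mu = 7 gives D_7. f is E_8 but g is D_7, hence not right-equivalent.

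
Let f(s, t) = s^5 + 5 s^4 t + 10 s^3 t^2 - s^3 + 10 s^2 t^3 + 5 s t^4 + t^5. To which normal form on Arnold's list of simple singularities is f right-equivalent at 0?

The Hessian of f at 0 has rank 0. Corank 2; j^3 = -s^3 is a perfect cube, so E-series; the 5-jet and mu = 8 give E_8.

E8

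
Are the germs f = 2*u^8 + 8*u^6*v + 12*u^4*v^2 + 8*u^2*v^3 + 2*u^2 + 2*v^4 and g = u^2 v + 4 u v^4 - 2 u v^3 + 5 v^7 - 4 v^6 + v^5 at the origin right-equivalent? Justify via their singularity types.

The Hessian of f at 0 is [[4, 0], [0, 0]] with rank 1, so corank 1. A Groebner basis of the Jacobian ideal J(f) in C{u,v} is {v^3, u}; counting standard monomials gives mu = 3. Corank 1: A-series; mu = 3 gives A_3. The Hessian of g at 0 is [[0, 0], [0, 0]] with rank 0, so corank 2. A Groebner basis of the Jacobian ideal J(g) in C{u,v} is {-2*u^2/3 + u*v^3 + 11*u*v^2/6 + 7*u*v/12 - 7*v^3/12, u*v/2 + v^4 - v^3/2, u^3 + u^2/3 - 2*u*v^2/3 - u*v/6 + v^3/6, u^2*v - 4*u^2/3 + 19*u*v^2/6 + 11*u*v/12 - 11*v^3/12}; counting standard monomials gives mu = 8. Corank 2; j^3 = u^2*v has shape L^2 M (L != M), so D-series; mu = 8 gives D_8. f is A_3 but g is D_8, hence not right-equivalent.

No.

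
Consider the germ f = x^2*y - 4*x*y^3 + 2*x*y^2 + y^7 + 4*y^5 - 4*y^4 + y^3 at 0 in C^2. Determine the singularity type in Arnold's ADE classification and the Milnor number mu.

The Hessian of f at 0 is [[0, 0], [0, 0]] with rank 0, so corank 2. A Groebner basis of the Jacobian ideal J(f) in C{x,y} is {x^2*y^2 + x^2*y + 4*x^2/7 + 5*x*y^2/14 + 23*x*y/28 + y^2/4, x^3 + 3*x^2*y + 8*x^2/7 + 5*x*y^2/7 + 23*x*y/14 + y^2/2, -x*y/2 + y^3 - y^2/2}; counting standard monomials gives mu = 8. Corank 2; j^3 = y*(x + y)^2 has shape L^2 M (L != M), so D-series; mu = 8 gives D_8.

Type D8, Milnor number mu = 8.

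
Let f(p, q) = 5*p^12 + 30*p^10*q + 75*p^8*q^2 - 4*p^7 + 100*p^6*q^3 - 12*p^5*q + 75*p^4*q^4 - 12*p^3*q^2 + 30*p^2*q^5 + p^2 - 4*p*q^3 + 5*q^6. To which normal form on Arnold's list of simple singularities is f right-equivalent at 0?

A_{5}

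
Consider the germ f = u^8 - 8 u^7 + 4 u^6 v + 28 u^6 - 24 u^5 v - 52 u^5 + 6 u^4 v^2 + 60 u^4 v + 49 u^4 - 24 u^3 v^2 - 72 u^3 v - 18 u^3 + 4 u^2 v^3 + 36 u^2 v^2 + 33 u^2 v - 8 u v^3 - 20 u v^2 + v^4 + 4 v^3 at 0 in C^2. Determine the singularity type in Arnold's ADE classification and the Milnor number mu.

Type D5, Milnor number mu = 5.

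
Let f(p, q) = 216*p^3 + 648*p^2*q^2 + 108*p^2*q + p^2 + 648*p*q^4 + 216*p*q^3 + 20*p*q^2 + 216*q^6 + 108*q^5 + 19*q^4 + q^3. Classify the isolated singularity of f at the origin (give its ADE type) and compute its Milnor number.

Type A2, Milnor number mu = 2.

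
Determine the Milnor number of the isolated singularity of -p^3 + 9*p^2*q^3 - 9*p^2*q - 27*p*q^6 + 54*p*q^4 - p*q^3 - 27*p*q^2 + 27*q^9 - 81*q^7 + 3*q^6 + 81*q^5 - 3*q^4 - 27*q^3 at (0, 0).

7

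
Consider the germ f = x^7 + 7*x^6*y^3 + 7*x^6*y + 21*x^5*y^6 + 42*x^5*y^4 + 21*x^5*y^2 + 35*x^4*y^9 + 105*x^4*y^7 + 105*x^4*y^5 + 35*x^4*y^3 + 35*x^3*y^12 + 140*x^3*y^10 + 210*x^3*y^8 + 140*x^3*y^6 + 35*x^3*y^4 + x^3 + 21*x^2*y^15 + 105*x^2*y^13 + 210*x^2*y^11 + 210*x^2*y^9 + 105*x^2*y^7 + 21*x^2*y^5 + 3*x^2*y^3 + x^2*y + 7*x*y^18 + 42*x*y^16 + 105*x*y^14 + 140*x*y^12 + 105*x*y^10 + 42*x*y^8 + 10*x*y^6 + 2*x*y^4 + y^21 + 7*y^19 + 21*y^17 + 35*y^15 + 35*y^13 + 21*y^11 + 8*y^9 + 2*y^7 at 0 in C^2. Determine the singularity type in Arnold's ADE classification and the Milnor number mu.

Type D_{8}, Milnor number mu = 8.

The Hessian of f at 0 has rank 0. Corank 2; j^3 = x^2*(x + y) has shape L^2 M (L != M), so D-series; mu = 8 gives D_8.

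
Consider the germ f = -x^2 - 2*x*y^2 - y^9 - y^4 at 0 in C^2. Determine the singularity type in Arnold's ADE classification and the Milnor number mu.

The Hessian of f at 0 is [[-2, 0], [0, 0]] with rank 1, so corank 1. A Groebner basis of the Jacobian ideal J(f) in C{x,y} is {x^4, x + y^2}; counting standard monomials gives mu = 8. Corank 1: A-series; mu = 8 gives A_8.

Type A_{8}, Milnor number mu = 8.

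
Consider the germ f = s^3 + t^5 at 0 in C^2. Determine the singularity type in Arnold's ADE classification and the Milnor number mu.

The Hessian of f at 0 has rank 0. Corank 2; j^3 = s^3 is a perfect cube, so E-series; the 5-jet and mu = 8 give E_8.

Type E_8, Milnor number mu = 8.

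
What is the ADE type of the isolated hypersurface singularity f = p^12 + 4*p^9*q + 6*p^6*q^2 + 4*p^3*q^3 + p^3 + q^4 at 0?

The Hessian of f at 0 is [[0, 0], [0, 0]] with rank 0, so corank 2. A Groebner basis of the Jacobian ideal J(f) in C{p,q} is {q^3, p^2}; counting standard monomials gives mu = 6. Corank 2; j^3 = p^3 is a perfect cube, so E-series; the 4-jet and mu = 6 give E_6.

E_6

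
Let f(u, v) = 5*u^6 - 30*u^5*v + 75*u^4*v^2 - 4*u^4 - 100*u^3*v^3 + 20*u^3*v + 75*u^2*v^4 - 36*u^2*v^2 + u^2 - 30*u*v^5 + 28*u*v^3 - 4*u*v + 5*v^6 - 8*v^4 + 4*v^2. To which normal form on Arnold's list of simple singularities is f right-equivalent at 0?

The Hessian of f at 0 has rank 1. Corank 1: A-series; mu = 5 gives A_5.

A5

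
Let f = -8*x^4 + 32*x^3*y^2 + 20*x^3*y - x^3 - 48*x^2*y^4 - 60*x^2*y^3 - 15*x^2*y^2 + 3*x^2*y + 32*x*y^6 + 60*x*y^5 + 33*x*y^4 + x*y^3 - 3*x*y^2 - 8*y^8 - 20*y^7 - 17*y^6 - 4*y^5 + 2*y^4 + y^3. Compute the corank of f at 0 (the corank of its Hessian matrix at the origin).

The Hessian at 0 is [[0, 0], [0, 0]] of rank 0; hence corank 2.

2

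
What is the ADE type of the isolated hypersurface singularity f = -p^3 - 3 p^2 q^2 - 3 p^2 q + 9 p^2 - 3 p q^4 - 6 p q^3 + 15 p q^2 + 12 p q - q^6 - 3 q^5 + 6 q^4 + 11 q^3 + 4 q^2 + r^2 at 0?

A_{2}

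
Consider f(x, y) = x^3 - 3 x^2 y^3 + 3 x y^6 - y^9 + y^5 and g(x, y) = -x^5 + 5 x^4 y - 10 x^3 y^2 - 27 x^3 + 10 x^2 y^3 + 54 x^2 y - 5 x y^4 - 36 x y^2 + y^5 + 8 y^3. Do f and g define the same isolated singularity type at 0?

Yes.

The Hessian of f at 0 has rank 0. Corank 2; j^3 = x^3 is a perfect cube, so E-series; the 5-jet and mu = 8 give E_8. The Hessian of g at 0 has rank 0. Corank 2; j^3 = -(3*x - 2*y)^3 is a perfect cube, so E-series; the 5-jet and mu = 8 give E_8. Both have type E_8, hence right-equivalent.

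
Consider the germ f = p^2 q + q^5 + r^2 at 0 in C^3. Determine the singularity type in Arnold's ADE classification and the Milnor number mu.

Type D6, Milnor number mu = 6.

The Hessian of f at 0 is [[0, 0, 0], [0, 0, 0], [0, 0, 2]] with rank 1, so corank 2. A Groebner basis of the Jacobian ideal J(f) in C{p,q,r} is {p^2/5 + q^4, p^3, p*q, r}; counting standard monomials gives mu = 6. Corank 2; j^3 = p^2*q has shape L^2 M (L != M), so D-series; mu = 6 gives D_6.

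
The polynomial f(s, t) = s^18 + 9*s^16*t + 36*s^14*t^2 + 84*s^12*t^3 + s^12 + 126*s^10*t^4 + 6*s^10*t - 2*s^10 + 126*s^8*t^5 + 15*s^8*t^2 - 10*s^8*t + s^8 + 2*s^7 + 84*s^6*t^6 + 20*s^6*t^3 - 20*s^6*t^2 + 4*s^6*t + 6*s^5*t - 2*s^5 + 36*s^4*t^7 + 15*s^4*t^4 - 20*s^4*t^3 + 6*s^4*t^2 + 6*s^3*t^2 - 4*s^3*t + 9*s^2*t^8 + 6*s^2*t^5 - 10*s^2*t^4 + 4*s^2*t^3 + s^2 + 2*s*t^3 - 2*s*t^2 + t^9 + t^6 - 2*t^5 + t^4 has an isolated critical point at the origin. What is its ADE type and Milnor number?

Type A_{8}, Milnor number mu = 8.

The Hessian of f at 0 is [[2, 0], [0, 0]] with rank 1, so corank 1. A Groebner basis of the Jacobian ideal J(f) in C{s,t} is {17*s^2/23 + s*t^3 - 7*s*t^2/23 + 10*s*t/23 + 2*s/23 - 8*t^3/23 - 2*t^2/23, 25*s^2/23 - 36*s*t^2/23 + 12*s*t/23 + 7*s/23 + t^4 - 5*t^3/23 - 7*t^2/23, s^3 + 11*s^2/23 - 14*s*t^2/23 - 3*s*t/23 + 4*s/23 + 7*t^3/23 - 4*t^2/23, s^2*t + 12*s^2/23 - 9*s*t^2/23 + 3*s*t/23 - 4*s/23 - 7*t^3/23 + 4*t^2/23}; counting standard monomials gives mu = 8. Corank 1: A-series; mu = 8 gives A_8.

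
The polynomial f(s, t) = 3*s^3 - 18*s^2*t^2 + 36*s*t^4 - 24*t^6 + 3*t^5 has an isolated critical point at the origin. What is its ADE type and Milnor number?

The Hessian of f at 0 has rank 0. Corank 2; j^3 = 3*s^3 is a perfect cube, so E-series; the 5-jet and mu = 8 give E_8.

Type E_8, Milnor number mu = 8.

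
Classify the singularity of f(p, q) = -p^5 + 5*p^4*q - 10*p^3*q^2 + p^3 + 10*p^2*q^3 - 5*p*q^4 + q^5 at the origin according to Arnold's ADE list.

The Hessian of f at 0 has rank 0. Corank 2; j^3 = p^3 is a perfect cube, so E-series; the 5-jet and mu = 8 give E_8.

E_{8}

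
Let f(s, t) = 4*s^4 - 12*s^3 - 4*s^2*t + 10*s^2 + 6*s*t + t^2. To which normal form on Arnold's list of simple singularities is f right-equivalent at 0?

A1

The Hessian of f at 0 has rank 2. Corank 0: nondegenerate Morse point, so A_1.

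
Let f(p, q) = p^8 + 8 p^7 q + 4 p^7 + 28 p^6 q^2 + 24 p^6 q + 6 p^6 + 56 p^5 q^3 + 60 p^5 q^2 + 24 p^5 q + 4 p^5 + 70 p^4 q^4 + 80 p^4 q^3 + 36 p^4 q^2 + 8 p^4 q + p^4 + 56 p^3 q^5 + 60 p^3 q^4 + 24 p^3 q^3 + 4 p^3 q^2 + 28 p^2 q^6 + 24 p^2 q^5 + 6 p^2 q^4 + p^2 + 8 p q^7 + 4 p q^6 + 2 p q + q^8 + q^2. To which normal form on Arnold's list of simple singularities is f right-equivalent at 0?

A3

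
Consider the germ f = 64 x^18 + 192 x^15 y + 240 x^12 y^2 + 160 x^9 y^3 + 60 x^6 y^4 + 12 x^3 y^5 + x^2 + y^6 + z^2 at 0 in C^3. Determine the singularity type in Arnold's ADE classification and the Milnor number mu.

Type A_{5}, Milnor number mu = 5.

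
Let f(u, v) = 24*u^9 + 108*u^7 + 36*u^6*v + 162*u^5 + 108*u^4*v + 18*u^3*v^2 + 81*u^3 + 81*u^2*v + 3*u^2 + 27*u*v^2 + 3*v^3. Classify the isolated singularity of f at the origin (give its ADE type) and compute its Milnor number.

Type A_{2}, Milnor number mu = 2.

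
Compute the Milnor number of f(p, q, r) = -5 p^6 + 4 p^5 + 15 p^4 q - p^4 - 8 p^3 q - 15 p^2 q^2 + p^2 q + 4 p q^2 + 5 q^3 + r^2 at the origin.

The Hessian of f at 0 has rank 1. Corank 2; j^3 = q*(p^2 + 4*p*q + 5*q^2) splits into three distinct lines over C (the quadratic factor has nonzero discriminant), so D_4.

4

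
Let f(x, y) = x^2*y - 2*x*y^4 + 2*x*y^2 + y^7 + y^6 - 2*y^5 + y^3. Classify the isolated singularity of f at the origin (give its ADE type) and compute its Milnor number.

The Hessian of f at 0 is [[0, 0], [0, 0]] with rank 0, so corank 2. A Groebner basis of the Jacobian ideal J(f) in C{x,y} is {-x*y + y^4 - y^2, x^3 + x^2/2 + x*y + y^3 + y^2/2, x^2*y - x^2/3 - 2*x*y/3 - y^3 - y^2/3, x^2/6 + x*y^2 + x*y/3 + y^3 + y^2/6}; counting standard monomials gives mu = 7. Corank 2; j^3 = y*(x + y)^2 has shape L^2 M (L != M), so D-series; mu = 7 gives D_7.

Type D_{7}, Milnor number mu = 7.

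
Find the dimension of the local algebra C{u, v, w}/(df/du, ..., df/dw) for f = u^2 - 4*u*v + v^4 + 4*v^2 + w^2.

The Hessian of f at 0 is [[2, -4, 0], [-4, 8, 0], [0, 0, 2]] with rank 2, so corank 1. A Groebner basis of the Jacobian ideal J(f) in C{u,v,w} is {v^3, u - 2*v, w}; counting standard monomials gives mu = 3. Corank 1: A-series; mu = 3 gives A_3.

3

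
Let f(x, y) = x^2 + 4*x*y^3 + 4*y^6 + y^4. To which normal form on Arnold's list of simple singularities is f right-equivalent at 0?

A3

The Hessian of f at 0 has rank 1. Corank 1: A-series; mu = 3 gives A_3.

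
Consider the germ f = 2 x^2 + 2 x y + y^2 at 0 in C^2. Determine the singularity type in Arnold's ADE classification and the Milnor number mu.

Type A_1, Milnor number mu = 1.

The Hessian of f at 0 is [[4, 2], [2, 2]] with rank 2, so corank 0. A Groebner basis of the Jacobian ideal J(f) in C{x,y} is {x, y}; counting standard monomials gives mu = 1. Corank 0: nondegenerate Morse point, so A_1.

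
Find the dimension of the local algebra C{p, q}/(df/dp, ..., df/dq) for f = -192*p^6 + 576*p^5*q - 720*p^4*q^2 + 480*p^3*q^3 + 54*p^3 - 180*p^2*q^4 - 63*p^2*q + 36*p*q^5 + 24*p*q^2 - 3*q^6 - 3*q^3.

The Hessian of f at 0 is [[0, 0], [0, 0]] with rank 0, so corank 2. A Groebner basis of the Jacobian ideal J(f) in C{p,q} is {243*p*q/4 + q^5 - 81*q^2/4, p*q^2 - q^3/3, p^2 - 5*p*q/6 + q^2/6}; counting standard monomials gives mu = 7. Corank 2; j^3 = 3*(2*p - q)*(3*p - q)^2 has shape L^2 M (L != M), so D-series; mu = 7 gives D_7.

7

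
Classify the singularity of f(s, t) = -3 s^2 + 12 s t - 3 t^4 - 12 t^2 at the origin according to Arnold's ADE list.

A3

The Hessian of f at 0 has rank 1. Corank 1: A-series; mu = 3 gives A_3.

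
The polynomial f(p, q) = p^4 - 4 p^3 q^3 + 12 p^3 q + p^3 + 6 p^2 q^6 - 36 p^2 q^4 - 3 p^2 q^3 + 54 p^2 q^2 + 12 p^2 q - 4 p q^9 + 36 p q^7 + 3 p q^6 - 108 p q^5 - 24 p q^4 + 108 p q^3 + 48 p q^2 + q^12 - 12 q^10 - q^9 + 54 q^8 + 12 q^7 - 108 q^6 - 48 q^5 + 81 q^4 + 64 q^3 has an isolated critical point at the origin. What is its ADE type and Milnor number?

The Hessian of f at 0 has rank 0. Corank 2; j^3 = (p + 4*q)^3 is a perfect cube, so E-series; the 4-jet and mu = 6 give E_6.

Type E_{6}, Milnor number mu = 6.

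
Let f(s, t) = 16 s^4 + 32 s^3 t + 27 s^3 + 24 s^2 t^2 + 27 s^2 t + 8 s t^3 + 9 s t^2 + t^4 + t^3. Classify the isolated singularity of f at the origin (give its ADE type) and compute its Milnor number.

Type E6, Milnor number mu = 6.

The Hessian of f at 0 has rank 0. Corank 2; j^3 = (3*s + t)^3 is a perfect cube, so E-series; the 4-jet and mu = 6 give E_6.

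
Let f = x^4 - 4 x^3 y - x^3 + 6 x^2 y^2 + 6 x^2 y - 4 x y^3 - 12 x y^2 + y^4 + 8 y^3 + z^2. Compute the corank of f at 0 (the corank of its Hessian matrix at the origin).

2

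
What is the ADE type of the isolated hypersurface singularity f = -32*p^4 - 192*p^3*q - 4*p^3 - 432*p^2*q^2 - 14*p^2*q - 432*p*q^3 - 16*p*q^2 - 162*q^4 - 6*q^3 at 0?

D5

The Hessian of f at 0 is [[0, 0], [0, 0]] with rank 0, so corank 2. A Groebner basis of the Jacobian ideal J(f) in C{p,q} is {p*q^2 + p*q/8 + q^2/8, -p*q/8 + q^3 - q^2/8, p^2 + 5*p*q/2 + 3*q^2/2}; counting standard monomials gives mu = 5. Corank 2; j^3 = -2*(p + q)^2*(2*p + 3*q) has shape L^2 M (L != M), so D-series; mu = 5 gives D_5.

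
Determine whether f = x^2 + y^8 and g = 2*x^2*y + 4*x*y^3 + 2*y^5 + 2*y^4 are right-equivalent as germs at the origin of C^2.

No.

The Hessian of f at 0 is [[2, 0], [0, 0]] with rank 1, so corank 1. A Groebner basis of the Jacobian ideal J(f) in C{x,y} is {y^7, x}; counting standard monomials gives mu = 7. Corank 1: A-series; mu = 7 gives A_7. The Hessian of g at 0 is [[0, 0], [0, 0]] with rank 0, so corank 2. A Groebner basis of the Jacobian ideal J(g) in C{x,y} is {x*y^2, x*y + y^3, x^2 - 4*x*y}; counting standard monomials gives mu = 5. Corank 2; j^3 = 2*x^2*y has shape L^2 M (L != M), so D-series; mu = 5 gives D_5. f is A_7 but g is D_5, hence not right-equivalent.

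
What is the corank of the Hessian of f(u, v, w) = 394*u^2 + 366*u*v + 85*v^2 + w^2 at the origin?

The Hessian at 0 is [[788, 366, 0], [366, 170, 0], [0, 0, 2]] of rank 3; hence corank 0.

0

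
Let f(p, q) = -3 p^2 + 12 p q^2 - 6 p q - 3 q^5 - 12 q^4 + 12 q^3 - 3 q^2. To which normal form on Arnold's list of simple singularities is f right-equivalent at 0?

A_{4}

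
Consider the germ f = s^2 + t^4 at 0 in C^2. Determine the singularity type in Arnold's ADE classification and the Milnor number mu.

Type A_{3}, Milnor number mu = 3.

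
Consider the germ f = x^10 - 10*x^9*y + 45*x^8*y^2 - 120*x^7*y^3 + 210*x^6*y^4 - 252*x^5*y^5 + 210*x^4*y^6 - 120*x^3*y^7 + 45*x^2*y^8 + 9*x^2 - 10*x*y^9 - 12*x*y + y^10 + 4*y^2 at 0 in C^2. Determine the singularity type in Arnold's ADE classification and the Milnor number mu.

The Hessian of f at 0 has rank 1. Corank 1: A-series; mu = 9 gives A_9.

Type A_9, Milnor number mu = 9.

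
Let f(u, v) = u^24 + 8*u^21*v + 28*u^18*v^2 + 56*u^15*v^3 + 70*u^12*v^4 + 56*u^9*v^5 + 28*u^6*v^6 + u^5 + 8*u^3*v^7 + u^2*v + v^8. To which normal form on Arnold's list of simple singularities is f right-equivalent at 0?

The Hessian of f at 0 has rank 0. Corank 2; j^3 = u^2*v has shape L^2 M (L != M), so D-series; mu = 9 gives D_9.

D_{9}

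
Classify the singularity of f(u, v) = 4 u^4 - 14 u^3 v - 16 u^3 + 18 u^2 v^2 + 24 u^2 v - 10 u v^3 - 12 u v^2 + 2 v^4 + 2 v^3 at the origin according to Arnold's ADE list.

The Hessian of f at 0 has rank 0. Corank 2; j^3 = -2*(2*u - v)^3 is a perfect cube, so E-series; the 4-jet and mu = 7 give E_7.

E_7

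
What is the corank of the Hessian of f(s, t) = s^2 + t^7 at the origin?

Hessian at 0 has rank 1.

1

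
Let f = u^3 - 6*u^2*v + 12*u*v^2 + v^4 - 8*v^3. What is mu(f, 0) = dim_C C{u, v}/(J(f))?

The Hessian of f at 0 has rank 0. Corank 2; j^3 = (u - 2*v)^3 is a perfect cube, so E-series; the 4-jet and mu = 6 give E_6.

6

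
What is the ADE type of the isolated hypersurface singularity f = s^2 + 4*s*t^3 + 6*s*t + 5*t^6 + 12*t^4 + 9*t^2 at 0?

A_5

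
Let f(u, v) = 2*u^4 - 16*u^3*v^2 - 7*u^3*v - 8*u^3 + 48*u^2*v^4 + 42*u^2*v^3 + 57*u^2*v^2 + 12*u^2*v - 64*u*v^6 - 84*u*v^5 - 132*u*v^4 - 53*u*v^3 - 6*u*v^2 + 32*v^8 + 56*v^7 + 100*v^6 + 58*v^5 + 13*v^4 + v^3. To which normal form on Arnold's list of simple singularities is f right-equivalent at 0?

E7

The Hessian of f at 0 is [[0, 0], [0, 0]] with rank 0, so corank 2. A Groebner basis of the Jacobian ideal J(f) in C{u,v} is {-256*u^2/981 + 256*u*v/981 + v^4 - 8*v^3/2943 - 64*v^2/981, u^3 - 124*u^2/327 + 124*u*v/327 - 253*v^3/1962 - 31*v^2/327, u^2*v - 1496*u^2/2943 + 1496*u*v/2943 - 2254*v^3/8829 - 374*v^2/2943, -1504*u^2/2943 + u*v^2 + 1504*u*v/2943 - 8923*v^3/17658 - 376*v^2/2943}; counting standard monomials gives mu = 7. Corank 2; j^3 = -(2*u - v)^3 is a perfect cube, so E-series; the 4-jet and mu = 7 give E_7.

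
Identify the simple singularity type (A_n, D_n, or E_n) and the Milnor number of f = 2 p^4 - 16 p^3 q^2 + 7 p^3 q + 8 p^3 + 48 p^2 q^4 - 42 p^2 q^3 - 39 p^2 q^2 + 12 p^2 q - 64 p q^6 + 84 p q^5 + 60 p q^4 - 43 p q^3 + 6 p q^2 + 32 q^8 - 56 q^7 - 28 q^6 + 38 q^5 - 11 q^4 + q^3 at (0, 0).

The Hessian of f at 0 has rank 0. Corank 2; j^3 = (2*p + q)^3 is a perfect cube, so E-series; the 4-jet and mu = 7 give E_7.

Type E7, Milnor number mu = 7.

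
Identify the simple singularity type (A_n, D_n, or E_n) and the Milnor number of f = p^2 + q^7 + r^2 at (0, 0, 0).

Type A_{6}, Milnor number mu = 6.

The Hessian of f at 0 has rank 2. Corank 1: A-series; mu = 6 gives A_6.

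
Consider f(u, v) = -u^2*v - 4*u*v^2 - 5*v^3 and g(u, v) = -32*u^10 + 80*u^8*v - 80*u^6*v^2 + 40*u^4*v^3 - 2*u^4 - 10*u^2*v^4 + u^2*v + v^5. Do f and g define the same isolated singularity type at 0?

No.

The Hessian of f at 0 has rank 0. Corank 2; j^3 = -v*(u^2 + 4*u*v + 5*v^2) splits into three distinct lines over C (the quadratic factor has nonzero discriminant), so D_4. The Hessian of g at 0 has rank 0. Corank 2; j^3 = u^2*v has shape L^2 M (L != M), so D-series; mu = 6 gives D_6. f is D_4 but g is D_6, hence not right-equivalent.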